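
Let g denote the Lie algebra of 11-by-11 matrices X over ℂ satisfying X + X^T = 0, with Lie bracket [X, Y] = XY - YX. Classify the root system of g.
This is so(11) with 11 odd, which has dimension 11(11-1)/2 = 55 and rank (11-1)/2 = 5. In the classification of classical Lie algebras, the orthogonal algebra so(2n+1) in an odd number of variables has type B_n; here n = 5, so the Dynkin diagram is a chain of 5 nodes with a double edge at one end; the terminal node there is the unique short simple root (B_5). Hence the type is B_5.

B_5 (so(11))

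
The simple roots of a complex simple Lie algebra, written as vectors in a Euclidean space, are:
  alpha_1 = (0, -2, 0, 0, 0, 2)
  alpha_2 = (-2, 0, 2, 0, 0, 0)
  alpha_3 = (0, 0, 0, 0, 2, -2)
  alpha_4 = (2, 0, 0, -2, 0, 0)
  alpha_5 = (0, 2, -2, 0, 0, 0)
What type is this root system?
Compute the Cartan integers a_ij = 2(alpha_i, alpha_j)/(alpha_j, alpha_j); the resulting 5x5 Cartan matrix is
[[2, 0, -1, 0, -1], [0, 2, 0, -1, -1], [-1, 0, 2, 0, 0], [0, -1, 0, 2, 0], [-1, -1, 0, 0, 2]].
All simple roots have the same length, so the diagram is simply laced. The associated Dynkin diagram is a chain of 5 nodes with single edges (A_5), so the type is A_5 (the algebra sl(6)).

type A_5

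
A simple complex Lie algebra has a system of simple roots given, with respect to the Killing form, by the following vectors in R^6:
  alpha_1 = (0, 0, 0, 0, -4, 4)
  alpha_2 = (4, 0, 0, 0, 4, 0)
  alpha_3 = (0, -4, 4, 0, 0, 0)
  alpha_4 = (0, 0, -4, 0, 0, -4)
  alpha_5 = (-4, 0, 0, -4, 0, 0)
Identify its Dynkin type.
A_5

Compute the Cartan integers a_ij = 2(alpha_i, alpha_j)/(alpha_j, alpha_j); the resulting 5x5 Cartan matrix is
[[2, -1, 0, -1, 0], [-1, 2, 0, 0, -1], [0, 0, 2, -1, 0], [-1, 0, -1, 2, 0], [0, -1, 0, 0, 2]].
All simple roots have the same length, so the diagram is simply laced. The associated Dynkin diagram is a chain of 5 nodes with single edges (A_5), so the type is A_5 (the algebra sl(6)).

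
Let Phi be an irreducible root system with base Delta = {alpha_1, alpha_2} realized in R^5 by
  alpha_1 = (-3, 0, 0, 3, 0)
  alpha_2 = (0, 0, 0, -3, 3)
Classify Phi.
A_2 (sl(3))

Compute the Cartan integers a_ij = 2(alpha_i, alpha_j)/(alpha_j, alpha_j); the resulting 2x2 Cartan matrix is
[[2, -1], [-1, 2]].
All simple roots have the same length, so the diagram is simply laced. The associated Dynkin diagram is a chain of 2 nodes with single edges (A_2), so the type is A_2 (the algebra sl(3)).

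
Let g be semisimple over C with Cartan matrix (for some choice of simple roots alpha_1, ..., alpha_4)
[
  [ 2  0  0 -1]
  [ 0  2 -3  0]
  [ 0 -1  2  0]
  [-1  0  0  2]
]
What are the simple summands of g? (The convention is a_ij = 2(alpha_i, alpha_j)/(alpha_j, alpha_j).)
The diagram associated to this matrix has two connected components: the simple roots {alpha_1, alpha_4} form a chain of 2 nodes with single edges (A_2), and {alpha_2, alpha_3} form two nodes joined by a triple edge (G_2). A semisimple Lie algebra decomposes uniquely as the direct sum of simple ideals, one per connected component of its Dynkin diagram, so g ≅ A_2 ⊕ G_2 (dimension 8 + 14 = 22).

A_2 + G_2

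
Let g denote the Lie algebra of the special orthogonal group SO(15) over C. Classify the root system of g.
type B_7

This is so(15) with 15 odd, which has dimension 15(15-1)/2 = 105 and rank (15-1)/2 = 7. In the classification of classical Lie algebras, the orthogonal algebra so(2n+1) in an odd number of variables has type B_n; here n = 7, so the Dynkin diagram is a chain of 7 nodes with a double edge at one end; the terminal node there is the unique short simple root (B_7). Hence the type is B_7.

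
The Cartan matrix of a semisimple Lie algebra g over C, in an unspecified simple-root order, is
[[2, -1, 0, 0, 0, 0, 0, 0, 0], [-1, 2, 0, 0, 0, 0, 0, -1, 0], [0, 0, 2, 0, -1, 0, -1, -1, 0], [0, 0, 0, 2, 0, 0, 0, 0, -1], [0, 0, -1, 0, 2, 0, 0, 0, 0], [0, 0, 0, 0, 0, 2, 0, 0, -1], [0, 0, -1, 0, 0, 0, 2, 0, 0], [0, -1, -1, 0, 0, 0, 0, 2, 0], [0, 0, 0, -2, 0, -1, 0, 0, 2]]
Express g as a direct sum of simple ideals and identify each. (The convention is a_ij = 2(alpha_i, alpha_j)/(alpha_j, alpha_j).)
type B_3 + type D_6

The diagram associated to this matrix has two connected components: the simple roots {alpha_4, alpha_6, alpha_9} form a chain of 3 nodes with a double edge at one end; the terminal node there is the unique short simple root (B_3), and {alpha_1, alpha_2, alpha_3, alpha_5, alpha_7, alpha_8} form a chain of 4 nodes with a fork of two nodes at one end (D_6). A semisimple Lie algebra decomposes uniquely as the direct sum of simple ideals, one per connected component of its Dynkin diagram, so g ≅ B_3 ⊕ D_6 (dimension 21 + 66 = 87).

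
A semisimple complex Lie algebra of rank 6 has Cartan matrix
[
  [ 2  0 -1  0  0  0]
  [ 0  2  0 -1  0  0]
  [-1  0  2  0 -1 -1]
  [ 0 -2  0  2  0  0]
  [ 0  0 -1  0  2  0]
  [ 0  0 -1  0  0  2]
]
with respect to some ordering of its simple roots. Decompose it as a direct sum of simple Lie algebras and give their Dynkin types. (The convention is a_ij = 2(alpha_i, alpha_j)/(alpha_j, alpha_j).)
B_2 (so(5)) ⊕ D_4 (so(8))

The diagram associated to this matrix has two connected components: the simple roots {alpha_2, alpha_4} form a chain of 2 nodes with a double edge at one end; the terminal node there is the unique short simple root (B_2), and {alpha_1, alpha_3, alpha_5, alpha_6} form a chain of 2 nodes with a fork of two nodes at one end (D_4). A semisimple Lie algebra decomposes uniquely as the direct sum of simple ideals, one per connected component of its Dynkin diagram, so g ≅ B_2 ⊕ D_4 (dimension 10 + 28 = 38).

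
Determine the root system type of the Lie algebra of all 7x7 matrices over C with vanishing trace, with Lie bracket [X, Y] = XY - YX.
A_6 (sl(7))

This is sl(7), which has dimension 7^2 - 1 = 48 and rank 7 - 1 = 6 (a Cartan subalgebra is the diagonal traceless matrices). In the classification of classical Lie algebras, the special linear algebra sl(n+1) has type A_n; here n = 6, so the Dynkin diagram is a chain of 6 nodes with single edges (A_6). Hence the type is A_6.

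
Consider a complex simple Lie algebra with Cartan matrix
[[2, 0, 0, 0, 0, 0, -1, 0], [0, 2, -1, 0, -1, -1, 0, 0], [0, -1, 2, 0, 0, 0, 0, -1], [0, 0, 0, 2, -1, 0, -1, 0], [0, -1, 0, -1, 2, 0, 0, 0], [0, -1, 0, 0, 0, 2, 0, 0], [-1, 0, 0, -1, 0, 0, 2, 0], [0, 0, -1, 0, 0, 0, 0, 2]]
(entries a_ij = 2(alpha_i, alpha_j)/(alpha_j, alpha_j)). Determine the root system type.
The matrix has rank 8 with 2's on the diagonal. Reading the off-diagonal entries as Dynkin edges (a single edge where a_ij = a_ji = -1; a double or triple edge where a_ij * a_ji = 2 or 3), the diagram is a chain of 7 nodes with one extra node attached to the third node from one end (E_8). One simple-root ordering that puts it in standard form is (alpha_8, alpha_6, alpha_3, alpha_2, alpha_5, alpha_4, alpha_7, alpha_1). So the algebra is type E_8.

type E_8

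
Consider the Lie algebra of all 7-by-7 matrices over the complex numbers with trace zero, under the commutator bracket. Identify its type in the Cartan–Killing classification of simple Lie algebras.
This is sl(7), which has dimension 7^2 - 1 = 48 and rank 7 - 1 = 6 (a Cartan subalgebra is the diagonal traceless matrices). In the classification of classical Lie algebras, the special linear algebra sl(n+1) has type A_n; here n = 6, so the Dynkin diagram is a chain of 6 nodes with single edges (A_6). Hence the type is A_6.

A_6 (sl(7))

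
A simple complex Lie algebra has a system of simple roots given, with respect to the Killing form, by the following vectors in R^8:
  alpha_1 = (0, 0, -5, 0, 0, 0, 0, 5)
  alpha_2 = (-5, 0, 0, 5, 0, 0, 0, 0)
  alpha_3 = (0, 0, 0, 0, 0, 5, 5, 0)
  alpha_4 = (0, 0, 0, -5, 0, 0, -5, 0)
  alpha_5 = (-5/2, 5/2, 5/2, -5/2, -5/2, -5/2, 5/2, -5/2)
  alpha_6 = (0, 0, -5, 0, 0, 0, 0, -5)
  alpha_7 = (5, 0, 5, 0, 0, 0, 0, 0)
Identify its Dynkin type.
E_7

Compute the Cartan integers a_ij = 2(alpha_i, alpha_j)/(alpha_j, alpha_j); the resulting 7x7 Cartan matrix is
[[2, 0, 0, 0, -1, 0, -1], [0, 2, 0, -1, 0, 0, -1], [0, 0, 2, -1, 0, 0, 0], [0, -1, -1, 2, 0, 0, 0], [-1, 0, 0, 0, 2, 0, 0], [0, 0, 0, 0, 0, 2, -1], [-1, -1, 0, 0, 0, -1, 2]].
All simple roots have the same length, so the diagram is simply laced. The associated Dynkin diagram is a chain of 6 nodes with one extra node attached to the third node from one end (E_7), so the type is E_7.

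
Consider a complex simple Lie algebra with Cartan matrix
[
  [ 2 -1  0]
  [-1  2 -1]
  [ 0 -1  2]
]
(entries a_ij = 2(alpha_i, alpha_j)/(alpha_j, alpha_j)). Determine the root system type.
The matrix has rank 3 with 2's on the diagonal. Reading the off-diagonal entries as Dynkin edges (a single edge where a_ij = a_ji = -1; a double or triple edge where a_ij * a_ji = 2 or 3), the diagram is a chain of 3 nodes with single edges (A_3). One simple-root ordering that puts it in standard form is (alpha_3, alpha_2, alpha_1). So the algebra is type A_3, i.e. sl(4).

type A_3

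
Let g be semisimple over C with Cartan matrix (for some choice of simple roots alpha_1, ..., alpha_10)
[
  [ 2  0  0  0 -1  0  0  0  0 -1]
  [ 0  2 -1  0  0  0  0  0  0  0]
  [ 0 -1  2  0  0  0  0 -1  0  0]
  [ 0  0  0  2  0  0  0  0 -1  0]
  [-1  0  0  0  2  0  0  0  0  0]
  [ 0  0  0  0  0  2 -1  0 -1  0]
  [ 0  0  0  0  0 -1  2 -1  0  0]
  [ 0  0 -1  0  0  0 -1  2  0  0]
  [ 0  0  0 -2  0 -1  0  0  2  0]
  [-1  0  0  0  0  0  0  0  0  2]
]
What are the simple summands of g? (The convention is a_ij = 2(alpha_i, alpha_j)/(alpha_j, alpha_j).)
The diagram associated to this matrix has two connected components: the simple roots {alpha_1, alpha_5, alpha_10} form a chain of 3 nodes with single edges (A_3), and {alpha_2, alpha_3, alpha_4, alpha_6, alpha_7, alpha_8, alpha_9} form a chain of 7 nodes with a double edge at one end; the terminal node there is the unique short simple root (B_7). A semisimple Lie algebra decomposes uniquely as the direct sum of simple ideals, one per connected component of its Dynkin diagram, so g ≅ A_3 ⊕ B_7 (dimension 15 + 105 = 120).

A_3 (sl(4)) ⊕ B_7 (so(15))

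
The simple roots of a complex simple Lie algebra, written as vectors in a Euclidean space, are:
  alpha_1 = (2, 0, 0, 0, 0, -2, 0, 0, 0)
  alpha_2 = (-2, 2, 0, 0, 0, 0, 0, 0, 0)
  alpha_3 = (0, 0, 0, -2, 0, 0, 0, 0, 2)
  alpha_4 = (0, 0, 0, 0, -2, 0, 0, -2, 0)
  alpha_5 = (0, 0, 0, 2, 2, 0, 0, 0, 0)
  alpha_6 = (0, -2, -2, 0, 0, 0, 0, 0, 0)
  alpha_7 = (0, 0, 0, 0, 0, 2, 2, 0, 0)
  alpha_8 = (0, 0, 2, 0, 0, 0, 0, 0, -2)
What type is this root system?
Compute the Cartan integers a_ij = 2(alpha_i, alpha_j)/(alpha_j, alpha_j); the resulting 8x8 Cartan matrix is
[[2, -1, 0, 0, 0, 0, -1, 0], [-1, 2, 0, 0, 0, -1, 0, 0], [0, 0, 2, 0, -1, 0, 0, -1], [0, 0, 0, 2, -1, 0, 0, 0], [0, 0, -1, -1, 2, 0, 0, 0], [0, -1, 0, 0, 0, 2, 0, -1], [-1, 0, 0, 0, 0, 0, 2, 0], [0, 0, -1, 0, 0, -1, 0, 2]].
All simple roots have the same length, so the diagram is simply laced. The associated Dynkin diagram is a chain of 8 nodes with single edges (A_8), so the type is A_8 (the algebra sl(9)).

A_8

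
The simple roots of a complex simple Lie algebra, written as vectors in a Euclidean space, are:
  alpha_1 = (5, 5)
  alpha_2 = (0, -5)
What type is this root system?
Compute the Cartan integers a_ij = 2(alpha_i, alpha_j)/(alpha_j, alpha_j); the resulting 2x2 Cartan matrix is
[[2, -2], [-1, 2]].
The roots have two lengths (squared-length ratio 2:1); the short ones are alpha_{2}. The associated Dynkin diagram is a chain of 2 nodes with a double edge at one end; the terminal node there is the unique short simple root (B_2), so the type is B_2 (the algebra so(5)).

B_2 (so(5))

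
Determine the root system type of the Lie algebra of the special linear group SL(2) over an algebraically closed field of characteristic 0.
A1

This is sl(2), which has dimension 2^2 - 1 = 3 and rank 2 - 1 = 1 (a Cartan subalgebra is the diagonal traceless matrices). In the classification of classical Lie algebras, the special linear algebra sl(n+1) has type A_n; here n = 1, so the Dynkin diagram is a chain of 1 nodes with single edges (A_1). Hence the type is A_1.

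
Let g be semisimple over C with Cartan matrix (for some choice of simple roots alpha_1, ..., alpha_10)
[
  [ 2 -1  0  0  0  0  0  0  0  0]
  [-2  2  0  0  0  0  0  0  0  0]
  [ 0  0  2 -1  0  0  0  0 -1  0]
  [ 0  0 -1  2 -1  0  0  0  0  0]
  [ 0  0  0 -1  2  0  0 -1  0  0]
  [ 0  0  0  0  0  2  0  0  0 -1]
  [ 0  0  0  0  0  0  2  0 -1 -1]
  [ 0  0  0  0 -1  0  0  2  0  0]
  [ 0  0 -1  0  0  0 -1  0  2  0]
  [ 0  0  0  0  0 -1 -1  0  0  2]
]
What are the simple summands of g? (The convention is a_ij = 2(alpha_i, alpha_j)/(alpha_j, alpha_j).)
A8 + B2

The diagram associated to this matrix has two connected components: the simple roots {alpha_3, alpha_4, alpha_5, alpha_6, alpha_7, alpha_8, alpha_9, alpha_10} form a chain of 8 nodes with single edges (A_8), and {alpha_1, alpha_2} form a chain of 2 nodes with a double edge at one end; the terminal node there is the unique short simple root (B_2). A semisimple Lie algebra decomposes uniquely as the direct sum of simple ideals, one per connected component of its Dynkin diagram, so g ≅ A_8 ⊕ B_2 (dimension 80 + 10 = 90).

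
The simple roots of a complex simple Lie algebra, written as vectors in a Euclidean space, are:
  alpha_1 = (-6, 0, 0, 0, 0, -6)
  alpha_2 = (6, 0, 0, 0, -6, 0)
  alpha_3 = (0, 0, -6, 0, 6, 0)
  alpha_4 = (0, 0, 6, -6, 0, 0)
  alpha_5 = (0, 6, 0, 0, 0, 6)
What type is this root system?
A_5

Compute the Cartan integers a_ij = 2(alpha_i, alpha_j)/(alpha_j, alpha_j); the resulting 5x5 Cartan matrix is
[[2, -1, 0, 0, -1], [-1, 2, -1, 0, 0], [0, -1, 2, -1, 0], [0, 0, -1, 2, 0], [-1, 0, 0, 0, 2]].
All simple roots have the same length, so the diagram is simply laced. The associated Dynkin diagram is a chain of 5 nodes with single edges (A_5), so the type is A_5 (the algebra sl(6)).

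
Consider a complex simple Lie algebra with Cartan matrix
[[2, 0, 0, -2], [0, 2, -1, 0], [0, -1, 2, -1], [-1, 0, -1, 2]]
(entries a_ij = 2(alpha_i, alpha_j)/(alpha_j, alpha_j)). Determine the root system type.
The matrix has rank 4 with 2's on the diagonal. Reading the off-diagonal entries as Dynkin edges (a single edge where a_ij = a_ji = -1; a double or triple edge where a_ij * a_ji = 2 or 3), the diagram is a chain of 4 nodes with a double edge at one end; the terminal node there is the unique long simple root (C_4). One simple-root ordering that puts it in standard form is (alpha_2, alpha_3, alpha_4, alpha_1). So the algebra is type C_4, i.e. sp(8).

C4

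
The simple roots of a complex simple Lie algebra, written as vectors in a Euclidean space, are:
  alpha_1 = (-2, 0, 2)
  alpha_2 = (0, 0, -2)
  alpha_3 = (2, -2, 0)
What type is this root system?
B3

Compute the Cartan integers a_ij = 2(alpha_i, alpha_j)/(alpha_j, alpha_j); the resulting 3x3 Cartan matrix is
[[2, -2, -1], [-1, 2, 0], [-1, 0, 2]].
The roots have two lengths (squared-length ratio 2:1); the short ones are alpha_{2}. The associated Dynkin diagram is a chain of 3 nodes with a double edge at one end; the terminal node there is the unique short simple root (B_3), so the type is B_3 (the algebra so(7)).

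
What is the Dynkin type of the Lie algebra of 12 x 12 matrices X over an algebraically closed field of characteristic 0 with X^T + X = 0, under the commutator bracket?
D_6

This is so(12) with 12 even, which has dimension 12(12-1)/2 = 66 and rank 12/2 = 6. In the classification of classical Lie algebras, the orthogonal algebra so(2n) in an even number of variables has type D_n; here n = 6, so the Dynkin diagram is a chain of 4 nodes with a fork of two nodes at one end (D_6). Hence the type is D_6.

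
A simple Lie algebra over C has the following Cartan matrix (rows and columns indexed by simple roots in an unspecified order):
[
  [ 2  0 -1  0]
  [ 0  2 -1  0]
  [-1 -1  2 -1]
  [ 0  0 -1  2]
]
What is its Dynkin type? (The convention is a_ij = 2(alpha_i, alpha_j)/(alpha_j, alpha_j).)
type D_4

The matrix has rank 4 with 2's on the diagonal. Reading the off-diagonal entries as Dynkin edges (a single edge where a_ij = a_ji = -1; a double or triple edge where a_ij * a_ji = 2 or 3), the diagram is a chain of 2 nodes with a fork of two nodes at one end (D_4). One simple-root ordering that puts it in standard form is (alpha_2, alpha_3, alpha_1, alpha_4). So the algebra is type D_4, i.e. so(8).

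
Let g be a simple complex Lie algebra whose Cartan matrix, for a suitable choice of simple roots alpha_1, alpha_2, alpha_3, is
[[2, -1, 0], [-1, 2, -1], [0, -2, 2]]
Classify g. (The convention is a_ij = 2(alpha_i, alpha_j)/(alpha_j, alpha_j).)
The matrix has rank 3 with 2's on the diagonal. Reading the off-diagonal entries as Dynkin edges (a single edge where a_ij = a_ji = -1; a double or triple edge where a_ij * a_ji = 2 or 3), the diagram is a chain of 3 nodes with a double edge at one end; the terminal node there is the unique long simple root (C_3). One simple-root ordering that puts it in standard form is (alpha_1, alpha_2, alpha_3). So the algebra is type C_3, i.e. sp(6).

C_3 (sp(6))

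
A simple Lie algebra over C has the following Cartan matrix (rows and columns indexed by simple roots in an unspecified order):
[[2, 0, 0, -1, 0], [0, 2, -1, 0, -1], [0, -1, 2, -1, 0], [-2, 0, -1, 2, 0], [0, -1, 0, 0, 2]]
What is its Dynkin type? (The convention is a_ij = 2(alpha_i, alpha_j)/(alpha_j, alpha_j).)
The matrix has rank 5 with 2's on the diagonal. Reading the off-diagonal entries as Dynkin edges (a single edge where a_ij = a_ji = -1; a double or triple edge where a_ij * a_ji = 2 or 3), the diagram is a chain of 5 nodes with a double edge at one end; the terminal node there is the unique short simple root (B_5). One simple-root ordering that puts it in standard form is (alpha_5, alpha_2, alpha_3, alpha_4, alpha_1). So the algebra is type B_5, i.e. so(11).

B5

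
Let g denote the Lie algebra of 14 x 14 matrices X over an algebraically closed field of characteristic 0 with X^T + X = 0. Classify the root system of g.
This is so(14) with 14 even, which has dimension 14(14-1)/2 = 91 and rank 14/2 = 7. In the classification of classical Lie algebras, the orthogonal algebra so(2n) in an even number of variables has type D_n; here n = 7, so the Dynkin diagram is a chain of 5 nodes with a fork of two nodes at one end (D_7). Hence the type is D_7.

D_7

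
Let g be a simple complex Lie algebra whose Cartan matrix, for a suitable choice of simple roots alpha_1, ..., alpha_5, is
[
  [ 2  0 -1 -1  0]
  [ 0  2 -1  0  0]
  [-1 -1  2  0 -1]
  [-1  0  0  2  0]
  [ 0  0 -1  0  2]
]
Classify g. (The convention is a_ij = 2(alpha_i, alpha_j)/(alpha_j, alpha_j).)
The matrix has rank 5 with 2's on the diagonal. Reading the off-diagonal entries as Dynkin edges (a single edge where a_ij = a_ji = -1; a double or triple edge where a_ij * a_ji = 2 or 3), the diagram is a chain of 3 nodes with a fork of two nodes at one end (D_5). One simple-root ordering that puts it in standard form is (alpha_4, alpha_1, alpha_3, alpha_5, alpha_2). So the algebra is type D_5, i.e. so(10).

D_5 (so(10))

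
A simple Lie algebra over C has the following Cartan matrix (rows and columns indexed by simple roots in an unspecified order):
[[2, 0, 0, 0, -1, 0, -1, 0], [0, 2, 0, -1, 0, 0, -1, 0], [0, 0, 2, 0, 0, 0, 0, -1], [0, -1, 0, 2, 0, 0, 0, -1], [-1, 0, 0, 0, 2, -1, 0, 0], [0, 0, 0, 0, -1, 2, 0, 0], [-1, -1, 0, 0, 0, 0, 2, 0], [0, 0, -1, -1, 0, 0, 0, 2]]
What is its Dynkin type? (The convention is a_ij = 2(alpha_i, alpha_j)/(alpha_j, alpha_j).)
The matrix has rank 8 with 2's on the diagonal. Reading the off-diagonal entries as Dynkin edges (a single edge where a_ij = a_ji = -1; a double or triple edge where a_ij * a_ji = 2 or 3), the diagram is a chain of 8 nodes with single edges (A_8). One simple-root ordering that puts it in standard form is (alpha_6, alpha_5, alpha_1, alpha_7, alpha_2, alpha_4, alpha_8, alpha_3). So the algebra is type A_8, i.e. sl(9).

A8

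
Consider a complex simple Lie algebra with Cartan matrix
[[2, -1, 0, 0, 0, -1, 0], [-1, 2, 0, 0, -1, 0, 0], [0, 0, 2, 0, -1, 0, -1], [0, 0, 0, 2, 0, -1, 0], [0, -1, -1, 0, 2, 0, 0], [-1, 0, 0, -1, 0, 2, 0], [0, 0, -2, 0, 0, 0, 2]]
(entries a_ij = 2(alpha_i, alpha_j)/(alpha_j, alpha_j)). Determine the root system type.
type C_7

The matrix has rank 7 with 2's on the diagonal. Reading the off-diagonal entries as Dynkin edges (a single edge where a_ij = a_ji = -1; a double or triple edge where a_ij * a_ji = 2 or 3), the diagram is a chain of 7 nodes with a double edge at one end; the terminal node there is the unique long simple root (C_7). One simple-root ordering that puts it in standard form is (alpha_4, alpha_6, alpha_1, alpha_2, alpha_5, alpha_3, alpha_7). So the algebra is type C_7, i.e. sp(14).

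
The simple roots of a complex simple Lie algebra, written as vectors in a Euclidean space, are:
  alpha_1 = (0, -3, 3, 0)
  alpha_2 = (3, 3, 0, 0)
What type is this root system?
Compute the Cartan integers a_ij = 2(alpha_i, alpha_j)/(alpha_j, alpha_j); the resulting 2x2 Cartan matrix is
[[2, -1], [-1, 2]].
All simple roots have the same length, so the diagram is simply laced. The associated Dynkin diagram is a chain of 2 nodes with single edges (A_2), so the type is A_2 (the algebra sl(3)).

type A_2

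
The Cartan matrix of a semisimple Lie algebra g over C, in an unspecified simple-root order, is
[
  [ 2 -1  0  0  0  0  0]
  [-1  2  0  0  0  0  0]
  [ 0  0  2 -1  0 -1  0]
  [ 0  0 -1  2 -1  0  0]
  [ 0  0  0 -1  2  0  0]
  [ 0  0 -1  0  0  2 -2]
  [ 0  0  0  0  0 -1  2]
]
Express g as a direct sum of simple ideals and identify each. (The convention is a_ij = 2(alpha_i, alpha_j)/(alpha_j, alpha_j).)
type A_2 ⊕ type B_5

The diagram associated to this matrix has two connected components: the simple roots {alpha_1, alpha_2} form a chain of 2 nodes with single edges (A_2), and {alpha_3, alpha_4, alpha_5, alpha_6, alpha_7} form a chain of 5 nodes with a double edge at one end; the terminal node there is the unique short simple root (B_5). A semisimple Lie algebra decomposes uniquely as the direct sum of simple ideals, one per connected component of its Dynkin diagram, so g ≅ A_2 ⊕ B_5 (dimension 8 + 55 = 63).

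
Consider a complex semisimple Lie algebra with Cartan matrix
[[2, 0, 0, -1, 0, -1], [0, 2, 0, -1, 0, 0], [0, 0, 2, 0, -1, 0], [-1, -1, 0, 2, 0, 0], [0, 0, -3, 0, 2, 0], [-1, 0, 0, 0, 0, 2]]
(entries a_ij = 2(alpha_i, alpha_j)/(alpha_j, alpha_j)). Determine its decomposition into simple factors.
The diagram associated to this matrix has two connected components: the simple roots {alpha_1, alpha_2, alpha_4, alpha_6} form a chain of 4 nodes with single edges (A_4), and {alpha_3, alpha_5} form two nodes joined by a triple edge (G_2). A semisimple Lie algebra decomposes uniquely as the direct sum of simple ideals, one per connected component of its Dynkin diagram, so g ≅ A_4 ⊕ G_2 (dimension 24 + 14 = 38).

A4 ⊕ G2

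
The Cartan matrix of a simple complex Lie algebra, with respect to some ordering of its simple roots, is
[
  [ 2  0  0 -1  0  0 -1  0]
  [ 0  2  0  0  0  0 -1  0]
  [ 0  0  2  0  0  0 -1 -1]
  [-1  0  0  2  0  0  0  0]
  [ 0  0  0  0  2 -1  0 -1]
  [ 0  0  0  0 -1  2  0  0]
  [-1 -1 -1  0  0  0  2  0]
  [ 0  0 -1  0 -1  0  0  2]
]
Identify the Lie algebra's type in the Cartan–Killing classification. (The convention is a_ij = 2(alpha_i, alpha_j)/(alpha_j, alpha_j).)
The matrix has rank 8 with 2's on the diagonal. Reading the off-diagonal entries as Dynkin edges (a single edge where a_ij = a_ji = -1; a double or triple edge where a_ij * a_ji = 2 or 3), the diagram is a chain of 7 nodes with one extra node attached to the third node from one end (E_8). One simple-root ordering that puts it in standard form is (alpha_4, alpha_2, alpha_1, alpha_7, alpha_3, alpha_8, alpha_5, alpha_6). So the algebra is type E_8.

type E_8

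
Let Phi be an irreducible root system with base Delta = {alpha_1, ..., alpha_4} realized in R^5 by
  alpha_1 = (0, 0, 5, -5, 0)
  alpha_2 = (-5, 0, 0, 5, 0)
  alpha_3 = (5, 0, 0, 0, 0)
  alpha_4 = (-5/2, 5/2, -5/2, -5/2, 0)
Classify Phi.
F_4

Compute the Cartan integers a_ij = 2(alpha_i, alpha_j)/(alpha_j, alpha_j); the resulting 4x4 Cartan matrix is
[[2, -1, 0, 0], [-1, 2, -2, 0], [0, -1, 2, -1], [0, 0, -1, 2]].
The roots have two lengths (squared-length ratio 2:1); the short ones are alpha_{3,4}. The associated Dynkin diagram is a chain of 4 nodes with a double edge between the middle two (F_4), so the type is F_4.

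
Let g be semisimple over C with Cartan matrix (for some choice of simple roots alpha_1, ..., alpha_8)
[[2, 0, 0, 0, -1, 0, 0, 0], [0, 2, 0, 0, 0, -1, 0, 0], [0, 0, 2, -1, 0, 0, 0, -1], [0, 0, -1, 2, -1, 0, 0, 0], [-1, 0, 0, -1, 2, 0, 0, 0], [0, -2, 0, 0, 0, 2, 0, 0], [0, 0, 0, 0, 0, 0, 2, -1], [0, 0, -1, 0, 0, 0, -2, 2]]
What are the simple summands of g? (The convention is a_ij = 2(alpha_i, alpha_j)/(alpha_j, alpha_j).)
The diagram associated to this matrix has two connected components: the simple roots {alpha_2, alpha_6} form a chain of 2 nodes with a double edge at one end; the terminal node there is the unique short simple root (B_2), and {alpha_1, alpha_3, alpha_4, alpha_5, alpha_7, alpha_8} form a chain of 6 nodes with a double edge at one end; the terminal node there is the unique short simple root (B_6). A semisimple Lie algebra decomposes uniquely as the direct sum of simple ideals, one per connected component of its Dynkin diagram, so g ≅ B_2 ⊕ B_6 (dimension 10 + 78 = 88).

B_2 + B_6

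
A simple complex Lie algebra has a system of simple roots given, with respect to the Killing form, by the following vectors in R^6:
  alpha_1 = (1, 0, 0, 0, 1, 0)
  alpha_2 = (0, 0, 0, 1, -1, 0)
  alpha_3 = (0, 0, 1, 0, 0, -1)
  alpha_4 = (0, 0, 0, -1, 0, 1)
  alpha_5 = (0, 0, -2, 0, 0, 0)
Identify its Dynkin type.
C_5 (sp(10))

Compute the Cartan integers a_ij = 2(alpha_i, alpha_j)/(alpha_j, alpha_j); the resulting 5x5 Cartan matrix is
[[2, -1, 0, 0, 0], [-1, 2, 0, -1, 0], [0, 0, 2, -1, -1], [0, -1, -1, 2, 0], [0, 0, -2, 0, 2]].
The roots have two lengths (squared-length ratio 2:1); the short ones are alpha_{1,2,3,4}. The associated Dynkin diagram is a chain of 5 nodes with a double edge at one end; the terminal node there is the unique long simple root (C_5), so the type is C_5 (the algebra sp(10)).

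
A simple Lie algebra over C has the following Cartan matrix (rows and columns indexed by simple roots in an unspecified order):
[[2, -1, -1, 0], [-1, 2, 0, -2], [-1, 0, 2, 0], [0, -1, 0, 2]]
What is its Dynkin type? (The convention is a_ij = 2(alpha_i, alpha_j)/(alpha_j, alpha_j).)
B4

The matrix has rank 4 with 2's on the diagonal. Reading the off-diagonal entries as Dynkin edges (a single edge where a_ij = a_ji = -1; a double or triple edge where a_ij * a_ji = 2 or 3), the diagram is a chain of 4 nodes with a double edge at one end; the terminal node there is the unique short simple root (B_4). One simple-root ordering that puts it in standard form is (alpha_3, alpha_1, alpha_2, alpha_4). So the algebra is type B_4, i.e. so(9).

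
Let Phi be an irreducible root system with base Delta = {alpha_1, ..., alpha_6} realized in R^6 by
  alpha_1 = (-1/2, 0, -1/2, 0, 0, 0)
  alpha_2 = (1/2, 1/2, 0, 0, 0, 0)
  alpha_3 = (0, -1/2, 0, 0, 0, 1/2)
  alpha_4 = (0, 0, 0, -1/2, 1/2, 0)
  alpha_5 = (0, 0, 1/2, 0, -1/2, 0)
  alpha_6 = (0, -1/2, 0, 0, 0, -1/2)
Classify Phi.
Compute the Cartan integers a_ij = 2(alpha_i, alpha_j)/(alpha_j, alpha_j); the resulting 6x6 Cartan matrix is
[[2, -1, 0, 0, -1, 0], [-1, 2, -1, 0, 0, -1], [0, -1, 2, 0, 0, 0], [0, 0, 0, 2, -1, 0], [-1, 0, 0, -1, 2, 0], [0, -1, 0, 0, 0, 2]].
All simple roots have the same length, so the diagram is simply laced. The associated Dynkin diagram is a chain of 4 nodes with a fork of two nodes at one end (D_6), so the type is D_6 (the algebra so(12)).

D6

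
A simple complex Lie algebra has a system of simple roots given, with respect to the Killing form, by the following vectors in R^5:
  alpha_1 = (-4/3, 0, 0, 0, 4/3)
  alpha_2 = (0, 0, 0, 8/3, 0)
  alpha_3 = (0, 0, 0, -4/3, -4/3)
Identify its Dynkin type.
C3

Compute the Cartan integers a_ij = 2(alpha_i, alpha_j)/(alpha_j, alpha_j); the resulting 3x3 Cartan matrix is
[[2, 0, -1], [0, 2, -2], [-1, -1, 2]].
The roots have two lengths (squared-length ratio 2:1); the short ones are alpha_{1,3}. The associated Dynkin diagram is a chain of 3 nodes with a double edge at one end; the terminal node there is the unique long simple root (C_3), so the type is C_3 (the algebra sp(6)).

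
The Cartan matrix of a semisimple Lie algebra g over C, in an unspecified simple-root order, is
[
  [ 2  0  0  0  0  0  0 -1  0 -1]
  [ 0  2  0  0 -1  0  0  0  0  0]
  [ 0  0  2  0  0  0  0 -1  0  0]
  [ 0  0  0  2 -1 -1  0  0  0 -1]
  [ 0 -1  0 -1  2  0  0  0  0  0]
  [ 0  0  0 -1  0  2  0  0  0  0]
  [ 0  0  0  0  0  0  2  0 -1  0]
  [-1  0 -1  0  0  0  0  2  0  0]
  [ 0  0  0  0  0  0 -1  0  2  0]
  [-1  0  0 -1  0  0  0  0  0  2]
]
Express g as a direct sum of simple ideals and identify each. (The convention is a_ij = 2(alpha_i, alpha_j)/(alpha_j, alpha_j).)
type A_2 ⊕ type E_8

The diagram associated to this matrix has two connected components: the simple roots {alpha_7, alpha_9} form a chain of 2 nodes with single edges (A_2), and {alpha_1, alpha_2, alpha_3, alpha_4, alpha_5, alpha_6, alpha_8, alpha_10} form a chain of 7 nodes with one extra node attached to the third node from one end (E_8). A semisimple Lie algebra decomposes uniquely as the direct sum of simple ideals, one per connected component of its Dynkin diagram, so g ≅ A_2 ⊕ E_8 (dimension 8 + 248 = 256).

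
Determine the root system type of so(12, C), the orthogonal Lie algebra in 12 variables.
type D_6

This is so(12) with 12 even, which has dimension 12(12-1)/2 = 66 and rank 12/2 = 6. In the classification of classical Lie algebras, the orthogonal algebra so(2n) in an even number of variables has type D_n; here n = 6, so the Dynkin diagram is a chain of 4 nodes with a fork of two nodes at one end (D_6). Hence the type is D_6.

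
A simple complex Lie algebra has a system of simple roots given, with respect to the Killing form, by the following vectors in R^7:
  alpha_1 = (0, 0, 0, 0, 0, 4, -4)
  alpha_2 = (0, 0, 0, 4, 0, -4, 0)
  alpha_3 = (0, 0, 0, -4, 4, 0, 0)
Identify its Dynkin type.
A_3 (sl(4))

Compute the Cartan integers a_ij = 2(alpha_i, alpha_j)/(alpha_j, alpha_j); the resulting 3x3 Cartan matrix is
[[2, -1, 0], [-1, 2, -1], [0, -1, 2]].
All simple roots have the same length, so the diagram is simply laced. The associated Dynkin diagram is a chain of 3 nodes with single edges (A_3), so the type is A_3 (the algebra sl(4)).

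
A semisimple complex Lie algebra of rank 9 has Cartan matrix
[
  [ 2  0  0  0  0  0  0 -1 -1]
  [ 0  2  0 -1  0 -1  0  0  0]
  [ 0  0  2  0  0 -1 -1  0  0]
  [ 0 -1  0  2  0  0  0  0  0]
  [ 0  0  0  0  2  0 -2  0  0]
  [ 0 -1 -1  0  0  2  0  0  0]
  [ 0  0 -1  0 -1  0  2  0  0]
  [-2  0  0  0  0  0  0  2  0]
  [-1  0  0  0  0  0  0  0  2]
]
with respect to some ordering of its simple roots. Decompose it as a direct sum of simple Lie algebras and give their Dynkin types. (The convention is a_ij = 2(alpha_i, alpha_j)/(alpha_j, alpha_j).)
C_3 ⊕ C_6

The diagram associated to this matrix has two connected components: the simple roots {alpha_1, alpha_8, alpha_9} form a chain of 3 nodes with a double edge at one end; the terminal node there is the unique long simple root (C_3), and {alpha_2, alpha_3, alpha_4, alpha_5, alpha_6, alpha_7} form a chain of 6 nodes with a double edge at one end; the terminal node there is the unique long simple root (C_6). A semisimple Lie algebra decomposes uniquely as the direct sum of simple ideals, one per connected component of its Dynkin diagram, so g ≅ C_3 ⊕ C_6 (dimension 21 + 78 = 99).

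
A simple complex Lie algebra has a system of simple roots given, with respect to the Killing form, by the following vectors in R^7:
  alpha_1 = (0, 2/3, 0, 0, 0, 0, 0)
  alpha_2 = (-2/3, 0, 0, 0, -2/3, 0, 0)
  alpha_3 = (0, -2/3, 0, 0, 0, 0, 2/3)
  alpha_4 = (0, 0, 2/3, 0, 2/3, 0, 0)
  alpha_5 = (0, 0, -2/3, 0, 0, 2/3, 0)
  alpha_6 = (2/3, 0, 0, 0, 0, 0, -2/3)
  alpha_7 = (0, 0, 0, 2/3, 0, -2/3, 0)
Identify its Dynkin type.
Compute the Cartan integers a_ij = 2(alpha_i, alpha_j)/(alpha_j, alpha_j); the resulting 7x7 Cartan matrix is
[[2, 0, -1, 0, 0, 0, 0], [0, 2, 0, -1, 0, -1, 0], [-2, 0, 2, 0, 0, -1, 0], [0, -1, 0, 2, -1, 0, 0], [0, 0, 0, -1, 2, 0, -1], [0, -1, -1, 0, 0, 2, 0], [0, 0, 0, 0, -1, 0, 2]].
The roots have two lengths (squared-length ratio 2:1); the short ones are alpha_{1}. The associated Dynkin diagram is a chain of 7 nodes with a double edge at one end; the terminal node there is the unique short simple root (B_7), so the type is B_7 (the algebra so(15)).

B7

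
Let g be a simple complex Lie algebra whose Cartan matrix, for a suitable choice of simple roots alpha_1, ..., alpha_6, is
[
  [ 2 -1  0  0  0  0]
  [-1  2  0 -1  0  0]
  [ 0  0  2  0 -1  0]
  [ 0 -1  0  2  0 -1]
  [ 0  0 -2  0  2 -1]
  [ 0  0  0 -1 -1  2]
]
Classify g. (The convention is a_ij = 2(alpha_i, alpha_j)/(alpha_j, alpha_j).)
type B_6

The matrix has rank 6 with 2's on the diagonal. Reading the off-diagonal entries as Dynkin edges (a single edge where a_ij = a_ji = -1; a double or triple edge where a_ij * a_ji = 2 or 3), the diagram is a chain of 6 nodes with a double edge at one end; the terminal node there is the unique short simple root (B_6). One simple-root ordering that puts it in standard form is (alpha_1, alpha_2, alpha_4, alpha_6, alpha_5, alpha_3). So the algebra is type B_6, i.e. so(13).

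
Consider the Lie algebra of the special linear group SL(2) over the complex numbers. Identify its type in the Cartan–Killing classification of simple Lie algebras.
This is sl(2), which has dimension 2^2 - 1 = 3 and rank 2 - 1 = 1 (a Cartan subalgebra is the diagonal traceless matrices). In the classification of classical Lie algebras, the special linear algebra sl(n+1) has type A_n; here n = 1, so the Dynkin diagram is a chain of 1 nodes with single edges (A_1). Hence the type is A_1.

A1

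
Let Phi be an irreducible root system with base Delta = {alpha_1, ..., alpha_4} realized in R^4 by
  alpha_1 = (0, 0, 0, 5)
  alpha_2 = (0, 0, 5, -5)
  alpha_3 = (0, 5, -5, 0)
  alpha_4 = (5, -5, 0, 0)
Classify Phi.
B4

Compute the Cartan integers a_ij = 2(alpha_i, alpha_j)/(alpha_j, alpha_j); the resulting 4x4 Cartan matrix is
[[2, -1, 0, 0], [-2, 2, -1, 0], [0, -1, 2, -1], [0, 0, -1, 2]].
The roots have two lengths (squared-length ratio 2:1); the short ones are alpha_{1}. The associated Dynkin diagram is a chain of 4 nodes with a double edge at one end; the terminal node there is the unique short simple root (B_4), so the type is B_4 (the algebra so(9)).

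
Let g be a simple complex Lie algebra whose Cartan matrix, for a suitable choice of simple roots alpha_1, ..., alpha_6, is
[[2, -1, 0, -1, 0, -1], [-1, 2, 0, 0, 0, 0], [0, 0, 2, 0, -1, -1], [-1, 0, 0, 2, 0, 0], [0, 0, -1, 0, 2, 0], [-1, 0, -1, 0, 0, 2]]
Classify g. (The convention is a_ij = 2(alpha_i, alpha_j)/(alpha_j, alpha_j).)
D6

The matrix has rank 6 with 2's on the diagonal. Reading the off-diagonal entries as Dynkin edges (a single edge where a_ij = a_ji = -1; a double or triple edge where a_ij * a_ji = 2 or 3), the diagram is a chain of 4 nodes with a fork of two nodes at one end (D_6). One simple-root ordering that puts it in standard form is (alpha_5, alpha_3, alpha_6, alpha_1, alpha_2, alpha_4). So the algebra is type D_6, i.e. so(12).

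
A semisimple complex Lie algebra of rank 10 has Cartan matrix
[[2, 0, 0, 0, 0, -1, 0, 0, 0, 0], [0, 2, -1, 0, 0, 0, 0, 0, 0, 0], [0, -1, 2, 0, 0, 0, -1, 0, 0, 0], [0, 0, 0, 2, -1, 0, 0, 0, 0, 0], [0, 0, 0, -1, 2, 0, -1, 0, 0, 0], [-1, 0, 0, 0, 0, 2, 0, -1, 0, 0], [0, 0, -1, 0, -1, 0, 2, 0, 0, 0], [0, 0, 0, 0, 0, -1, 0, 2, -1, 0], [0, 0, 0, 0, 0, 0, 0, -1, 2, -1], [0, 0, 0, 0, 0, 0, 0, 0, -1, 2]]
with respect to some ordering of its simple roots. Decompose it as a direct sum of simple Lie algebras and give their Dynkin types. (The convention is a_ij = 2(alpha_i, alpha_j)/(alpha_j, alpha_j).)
The diagram associated to this matrix has two connected components: the simple roots {alpha_2, alpha_3, alpha_4, alpha_5, alpha_7} form a chain of 5 nodes with single edges (A_5), and {alpha_1, alpha_6, alpha_8, alpha_9, alpha_10} form a chain of 5 nodes with single edges (A_5). A semisimple Lie algebra decomposes uniquely as the direct sum of simple ideals, one per connected component of its Dynkin diagram, so g ≅ A_5 ⊕ A_5 (dimension 35 + 35 = 70).

type A_5 + type A_5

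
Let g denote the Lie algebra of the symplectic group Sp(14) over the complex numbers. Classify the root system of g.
This is sp(14), which has dimension 14(14+1)/2 = 105 and rank 14/2 = 7. In the classification of classical Lie algebras, the symplectic algebra sp(2n) has type C_n; here n = 7, so the Dynkin diagram is a chain of 7 nodes with a double edge at one end; the terminal node there is the unique long simple root (C_7). Hence the type is C_7.

C_7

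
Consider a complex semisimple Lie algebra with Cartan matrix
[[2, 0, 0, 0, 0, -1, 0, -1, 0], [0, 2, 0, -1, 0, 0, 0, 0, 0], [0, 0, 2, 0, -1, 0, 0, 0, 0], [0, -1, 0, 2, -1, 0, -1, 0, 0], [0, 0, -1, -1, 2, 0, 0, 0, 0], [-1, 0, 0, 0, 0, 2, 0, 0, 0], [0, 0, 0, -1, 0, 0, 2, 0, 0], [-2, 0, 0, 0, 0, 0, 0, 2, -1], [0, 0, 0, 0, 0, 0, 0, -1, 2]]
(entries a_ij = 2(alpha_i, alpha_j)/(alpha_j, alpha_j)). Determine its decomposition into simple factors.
D_5 (so(10)) ⊕ F_4

The diagram associated to this matrix has two connected components: the simple roots {alpha_2, alpha_3, alpha_4, alpha_5, alpha_7} form a chain of 3 nodes with a fork of two nodes at one end (D_5), and {alpha_1, alpha_6, alpha_8, alpha_9} form a chain of 4 nodes with a double edge between the middle two (F_4). A semisimple Lie algebra decomposes uniquely as the direct sum of simple ideals, one per connected component of its Dynkin diagram, so g ≅ D_5 ⊕ F_4 (dimension 45 + 52 = 97).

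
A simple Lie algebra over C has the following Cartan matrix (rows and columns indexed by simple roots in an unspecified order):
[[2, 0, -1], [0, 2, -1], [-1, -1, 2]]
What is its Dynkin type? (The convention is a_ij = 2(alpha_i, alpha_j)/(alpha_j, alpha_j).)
A3

The matrix has rank 3 with 2's on the diagonal. Reading the off-diagonal entries as Dynkin edges (a single edge where a_ij = a_ji = -1; a double or triple edge where a_ij * a_ji = 2 or 3), the diagram is a chain of 3 nodes with single edges (A_3). One simple-root ordering that puts it in standard form is (alpha_1, alpha_3, alpha_2). So the algebra is type A_3, i.e. sl(4).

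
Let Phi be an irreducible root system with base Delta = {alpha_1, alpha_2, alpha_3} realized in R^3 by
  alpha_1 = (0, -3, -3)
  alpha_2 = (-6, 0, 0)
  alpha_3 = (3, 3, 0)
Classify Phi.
Compute the Cartan integers a_ij = 2(alpha_i, alpha_j)/(alpha_j, alpha_j); the resulting 3x3 Cartan matrix is
[[2, 0, -1], [0, 2, -2], [-1, -1, 2]].
The roots have two lengths (squared-length ratio 2:1); the short ones are alpha_{1,3}. The associated Dynkin diagram is a chain of 3 nodes with a double edge at one end; the terminal node there is the unique long simple root (C_3), so the type is C_3 (the algebra sp(6)).

C_3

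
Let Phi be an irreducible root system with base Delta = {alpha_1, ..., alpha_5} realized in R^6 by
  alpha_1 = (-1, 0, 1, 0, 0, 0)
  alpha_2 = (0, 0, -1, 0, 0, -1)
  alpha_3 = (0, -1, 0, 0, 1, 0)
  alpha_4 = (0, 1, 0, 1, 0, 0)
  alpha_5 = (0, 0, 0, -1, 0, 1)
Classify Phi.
Compute the Cartan integers a_ij = 2(alpha_i, alpha_j)/(alpha_j, alpha_j); the resulting 5x5 Cartan matrix is
[[2, -1, 0, 0, 0], [-1, 2, 0, 0, -1], [0, 0, 2, -1, 0], [0, 0, -1, 2, -1], [0, -1, 0, -1, 2]].
All simple roots have the same length, so the diagram is simply laced. The associated Dynkin diagram is a chain of 5 nodes with single edges (A_5), so the type is A_5 (the algebra sl(6)).

type A_5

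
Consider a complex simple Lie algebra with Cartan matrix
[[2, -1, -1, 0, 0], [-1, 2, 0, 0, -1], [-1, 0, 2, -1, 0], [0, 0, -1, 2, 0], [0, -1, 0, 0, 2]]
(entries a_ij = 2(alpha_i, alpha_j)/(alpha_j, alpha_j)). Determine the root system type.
A5

The matrix has rank 5 with 2's on the diagonal. Reading the off-diagonal entries as Dynkin edges (a single edge where a_ij = a_ji = -1; a double or triple edge where a_ij * a_ji = 2 or 3), the diagram is a chain of 5 nodes with single edges (A_5). One simple-root ordering that puts it in standard form is (alpha_4, alpha_3, alpha_1, alpha_2, alpha_5). So the algebra is type A_5, i.e. sl(6).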